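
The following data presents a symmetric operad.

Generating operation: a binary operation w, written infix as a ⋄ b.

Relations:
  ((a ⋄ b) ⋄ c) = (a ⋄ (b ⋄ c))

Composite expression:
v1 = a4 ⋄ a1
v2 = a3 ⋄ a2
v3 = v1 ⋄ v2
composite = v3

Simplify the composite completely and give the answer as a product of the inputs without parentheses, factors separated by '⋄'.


Key point: w is associative — brackets drop, the a-order remains.
(a4 ⋄ a1) spells out as a4 ⋄ a1
(a3 ⋄ a2) spells out as a3 ⋄ a2
((a4 ⋄ a1) ⋄ (a3 ⋄ a2)) spells out as a4 ⋄ a1 ⋄ a3 ⋄ a2

a4 ⋄ a1 ⋄ a3 ⋄ a2


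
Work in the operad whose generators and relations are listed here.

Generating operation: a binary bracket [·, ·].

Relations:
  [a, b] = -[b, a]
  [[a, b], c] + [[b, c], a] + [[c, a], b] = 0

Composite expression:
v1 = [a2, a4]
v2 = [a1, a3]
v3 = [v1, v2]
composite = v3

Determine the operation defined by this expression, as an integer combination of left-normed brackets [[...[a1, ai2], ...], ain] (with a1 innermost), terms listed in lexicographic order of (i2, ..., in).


-[[[a1, a3], a2], a4] + [[[a1, a3], a4], a2]


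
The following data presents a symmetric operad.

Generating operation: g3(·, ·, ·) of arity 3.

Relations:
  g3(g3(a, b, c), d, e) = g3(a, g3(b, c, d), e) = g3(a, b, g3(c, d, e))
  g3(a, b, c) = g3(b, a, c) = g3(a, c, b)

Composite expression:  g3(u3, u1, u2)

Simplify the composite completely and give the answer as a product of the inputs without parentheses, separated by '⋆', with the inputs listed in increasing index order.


u1 ⋆ u2 ⋆ u3

Any arrangement under g3 is one operation, so sort the u-inputs.
g3(u3, u1, u2) flattens to u3 ⋆ u1 ⋆ u2
commutativity sorts the factors: u1 ⋆ u2 ⋆ u3


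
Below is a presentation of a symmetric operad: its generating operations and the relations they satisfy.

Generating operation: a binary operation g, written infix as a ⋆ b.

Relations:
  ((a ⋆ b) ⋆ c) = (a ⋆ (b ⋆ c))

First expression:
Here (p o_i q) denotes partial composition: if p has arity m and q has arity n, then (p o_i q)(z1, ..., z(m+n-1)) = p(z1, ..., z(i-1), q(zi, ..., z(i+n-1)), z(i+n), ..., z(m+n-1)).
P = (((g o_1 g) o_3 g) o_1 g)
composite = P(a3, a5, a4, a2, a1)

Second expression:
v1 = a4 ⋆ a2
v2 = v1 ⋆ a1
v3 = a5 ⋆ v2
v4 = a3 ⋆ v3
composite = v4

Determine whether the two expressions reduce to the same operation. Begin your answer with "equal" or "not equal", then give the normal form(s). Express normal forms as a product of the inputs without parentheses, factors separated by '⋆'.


The first composite normalizes to a3 ⋆ a5 ⋆ a4 ⋆ a2 ⋆ a1
The second composite normalizes to a3 ⋆ a5 ⋆ a4 ⋆ a2 ⋆ a1
The normal forms match — equal.

equal: each reduces to a3 ⋆ a5 ⋆ a4 ⋆ a2 ⋆ a1


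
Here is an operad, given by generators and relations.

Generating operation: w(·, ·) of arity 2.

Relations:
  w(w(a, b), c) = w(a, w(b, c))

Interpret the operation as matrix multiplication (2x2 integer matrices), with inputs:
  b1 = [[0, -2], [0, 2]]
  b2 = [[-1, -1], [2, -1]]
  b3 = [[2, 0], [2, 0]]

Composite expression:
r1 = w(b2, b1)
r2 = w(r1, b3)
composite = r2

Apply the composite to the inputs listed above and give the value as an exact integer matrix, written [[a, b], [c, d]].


w(b2, b1) = [[0, 0], [0, -6]]
w(w(b2, b1), b3) = [[0, 0], [-12, 0]]

[[0, 0], [-12, 0]]


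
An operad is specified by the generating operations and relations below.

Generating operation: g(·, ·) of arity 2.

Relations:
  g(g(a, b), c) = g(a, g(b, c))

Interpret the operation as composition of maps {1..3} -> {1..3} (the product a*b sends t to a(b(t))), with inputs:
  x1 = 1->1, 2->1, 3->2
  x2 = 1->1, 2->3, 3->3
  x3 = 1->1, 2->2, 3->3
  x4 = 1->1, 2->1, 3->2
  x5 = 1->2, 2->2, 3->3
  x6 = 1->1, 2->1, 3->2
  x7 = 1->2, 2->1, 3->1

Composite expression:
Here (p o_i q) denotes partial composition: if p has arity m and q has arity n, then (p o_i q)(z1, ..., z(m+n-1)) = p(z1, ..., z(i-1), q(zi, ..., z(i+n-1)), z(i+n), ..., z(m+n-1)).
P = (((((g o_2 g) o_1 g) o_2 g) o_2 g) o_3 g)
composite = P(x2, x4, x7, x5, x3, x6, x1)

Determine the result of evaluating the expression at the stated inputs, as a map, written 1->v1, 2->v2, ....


g(x7, x5) = 1->1, 2->1, 3->1
g(x4, g(x7, x5)) = 1->1, 2->1, 3->1
g(g(x4, g(x7, x5)), x3) = 1->1, 2->1, 3->1
g(x2, g(g(x4, g(x7, x5)), x3)) = 1->1, 2->1, 3->1
g(x6, x1) = 1->1, 2->1, 3->1
g(g(x2, g(g(x4, g(x7, x5)), x3)), g(x6, x1)) = 1->1, 2->1, 3->1

1->1, 2->1, 3->1


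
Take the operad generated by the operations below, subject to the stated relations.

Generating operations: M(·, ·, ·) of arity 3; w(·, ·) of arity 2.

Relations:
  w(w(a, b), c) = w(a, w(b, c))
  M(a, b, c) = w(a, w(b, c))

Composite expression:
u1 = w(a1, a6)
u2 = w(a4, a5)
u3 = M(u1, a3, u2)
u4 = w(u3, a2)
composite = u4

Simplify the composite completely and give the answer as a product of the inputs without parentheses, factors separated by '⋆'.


The w-tree's shape is irrelevant; the a-reading-order decides.
w(a1, a6) spells out as a1 ⋆ a6
w(a4, a5) spells out as a4 ⋆ a5
M(w(a1, a6), a3, w(a4, a5)) spells out as a1 ⋆ a6 ⋆ a3 ⋆ a4 ⋆ a5
w(M(w(a1, a6), a3, w(a4, a5)), a2) spells out as a1 ⋆ a6 ⋆ a3 ⋆ a4 ⋆ a5 ⋆ a2

a1 ⋆ a6 ⋆ a3 ⋆ a4 ⋆ a5 ⋆ a2


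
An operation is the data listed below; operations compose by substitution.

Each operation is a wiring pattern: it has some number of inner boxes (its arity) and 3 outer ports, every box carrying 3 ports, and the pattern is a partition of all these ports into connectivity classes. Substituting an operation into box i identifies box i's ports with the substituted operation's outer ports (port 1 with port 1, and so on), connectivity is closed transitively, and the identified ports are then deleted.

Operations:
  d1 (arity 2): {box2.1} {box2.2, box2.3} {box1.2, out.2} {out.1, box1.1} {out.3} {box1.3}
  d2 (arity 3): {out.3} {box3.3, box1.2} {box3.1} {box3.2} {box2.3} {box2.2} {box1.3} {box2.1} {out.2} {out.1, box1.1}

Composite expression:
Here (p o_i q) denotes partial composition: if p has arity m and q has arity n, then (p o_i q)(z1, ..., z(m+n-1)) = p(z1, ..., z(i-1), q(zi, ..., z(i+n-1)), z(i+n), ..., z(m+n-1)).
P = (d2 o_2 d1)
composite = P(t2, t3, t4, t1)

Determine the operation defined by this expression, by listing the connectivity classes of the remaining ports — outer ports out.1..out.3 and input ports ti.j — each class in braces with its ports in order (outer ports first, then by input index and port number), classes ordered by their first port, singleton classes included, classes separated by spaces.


{out.1, t2.1} {out.2} {out.3} {t1.1} {t1.2} {t1.3, t2.2} {t2.3} {t3.1} {t3.2} {t3.3} {t4.1} {t4.2, t4.3}

Connectivity passes through glued d2-boundaries; trace each wire chain.
d1 over (t3, t4) gives {out.1, t3.1} {out.2, t3.2} {out.3} {t3.3} {t4.1} {t4.2, t4.3}, out.j being that stage's outer ports
d2 over (t2, t3, t4, t1) gives {out.1, t2.1} {out.2} {out.3} {t1.1} {t1.2} {t1.3, t2.2} {t2.3} {t3.1} {t3.2} {t3.3} {t4.1} {t4.2, t4.3}, out.j being that stage's outer ports


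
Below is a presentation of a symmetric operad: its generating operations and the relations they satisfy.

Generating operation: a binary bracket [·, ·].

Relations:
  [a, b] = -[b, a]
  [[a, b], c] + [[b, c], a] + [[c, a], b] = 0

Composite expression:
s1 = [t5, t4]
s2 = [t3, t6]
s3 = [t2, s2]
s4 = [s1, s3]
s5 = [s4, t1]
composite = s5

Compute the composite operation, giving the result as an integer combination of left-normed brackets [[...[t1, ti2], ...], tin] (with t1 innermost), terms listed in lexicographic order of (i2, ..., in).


Expand each bracket as ab - ba; the t1-initial words give the coefficients.
Composite bracket: [[[t5, t4], [t2, [t3, t6]]], t1]
Applying ab - ba throughout gives 32 signed words (2^5 = 32).
The t1-initial words carry the normal form:
  the word t1t2t3t6t4t5 carries sign -1 and contributes -[[[[[t1, t2], t3], t6], t4], t5]
  the word t1t2t3t6t5t4 carries sign +1 and contributes +[[[[[t1, t2], t3], t6], t5], t4]
  the word t1t2t6t3t4t5 carries sign +1 and contributes +[[[[[t1, t2], t6], t3], t4], t5]
  the word t1t2t6t3t5t4 carries sign -1 and contributes -[[[[[t1, t2], t6], t3], t5], t4]
  the word t1t3t6t2t4t5 carries sign +1 and contributes +[[[[[t1, t3], t6], t2], t4], t5]
  the word t1t3t6t2t5t4 carries sign -1 and contributes -[[[[[t1, t3], t6], t2], t5], t4]
  the word t1t4t5t2t3t6 carries sign +1 and contributes +[[[[[t1, t4], t5], t2], t3], t6]
  the word t1t4t5t2t6t3 carries sign -1 and contributes -[[[[[t1, t4], t5], t2], t6], t3]
  the word t1t4t5t3t6t2 carries sign -1 and contributes -[[[[[t1, t4], t5], t3], t6], t2]
  the word t1t4t5t6t3t2 carries sign +1 and contributes +[[[[[t1, t4], t5], t6], t3], t2]
  the word t1t5t4t2t3t6 carries sign -1 and contributes -[[[[[t1, t5], t4], t2], t3], t6]
  the word t1t5t4t2t6t3 carries sign +1 and contributes +[[[[[t1, t5], t4], t2], t6], t3]
  the word t1t5t4t3t6t2 carries sign +1 and contributes +[[[[[t1, t5], t4], t3], t6], t2]
  the word t1t5t4t6t3t2 carries sign -1 and contributes -[[[[[t1, t5], t4], t6], t3], t2]
  the word t1t6t3t2t4t5 carries sign -1 and contributes -[[[[[t1, t6], t3], t2], t4], t5]
  the word t1t6t3t2t5t4 carries sign +1 and contributes +[[[[[t1, t6], t3], t2], t5], t4]

-[[[[[t1, t2], t3], t6], t4], t5] + [[[[[t1, t2], t3], t6], t5], t4] + [[[[[t1, t2], t6], t3], t4], t5] - [[[[[t1, t2], t6], t3], t5], t4] + [[[[[t1, t3], t6], t2], t4], t5] - [[[[[t1, t3], t6], t2], t5], t4] + [[[[[t1, t4], t5], t2], t3], t6] - [[[[[t1, t4], t5], t2], t6], t3] - [[[[[t1, t4], t5], t3], t6], t2] + [[[[[t1, t4], t5], t6], t3], t2] - [[[[[t1, t5], t4], t2], t3], t6] + [[[[[t1, t5], t4], t2], t6], t3] + [[[[[t1, t5], t4], t3], t6], t2] - [[[[[t1, t5], t4], t6], t3], t2] - [[[[[t1, t6], t3], t2], t4], t5] + [[[[[t1, t6], t3], t2], t5], t4]


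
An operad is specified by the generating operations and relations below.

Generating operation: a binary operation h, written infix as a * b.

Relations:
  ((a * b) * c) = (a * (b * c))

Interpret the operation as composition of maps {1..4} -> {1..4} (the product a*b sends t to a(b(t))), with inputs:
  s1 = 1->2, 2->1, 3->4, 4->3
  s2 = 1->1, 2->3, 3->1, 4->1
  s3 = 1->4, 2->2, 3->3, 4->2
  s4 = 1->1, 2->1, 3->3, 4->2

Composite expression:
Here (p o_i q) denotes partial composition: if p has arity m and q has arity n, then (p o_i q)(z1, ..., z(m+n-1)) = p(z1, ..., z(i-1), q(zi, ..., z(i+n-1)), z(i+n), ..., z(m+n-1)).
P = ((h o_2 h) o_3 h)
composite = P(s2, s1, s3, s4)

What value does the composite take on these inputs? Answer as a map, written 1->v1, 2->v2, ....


1->1, 2->1, 3->1, 4->1

(s3 * s4) = 1->4, 2->4, 3->3, 4->2
(s1 * (s3 * s4)) = 1->3, 2->3, 3->4, 4->1
(s2 * (s1 * (s3 * s4))) = 1->1, 2->1, 3->1, 4->1


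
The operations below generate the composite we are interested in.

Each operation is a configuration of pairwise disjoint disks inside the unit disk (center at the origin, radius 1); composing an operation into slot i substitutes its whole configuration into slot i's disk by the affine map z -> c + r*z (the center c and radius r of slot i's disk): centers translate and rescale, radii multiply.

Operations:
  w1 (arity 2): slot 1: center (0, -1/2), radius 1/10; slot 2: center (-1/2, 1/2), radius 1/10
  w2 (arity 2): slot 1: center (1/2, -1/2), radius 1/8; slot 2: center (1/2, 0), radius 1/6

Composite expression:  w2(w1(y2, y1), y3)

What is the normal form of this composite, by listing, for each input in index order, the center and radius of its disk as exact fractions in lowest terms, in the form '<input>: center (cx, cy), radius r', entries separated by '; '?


Affine substitution under w2: radii multiply and y-centers shift.
tracing y2 down its 2-map path: center (1/2, -9/16), radius 1/80
tracing y1 down its 2-map path: center (7/16, -7/16), radius 1/80
tracing y3 down its 1-map path: center (1/2, 0), radius 1/6

y1: center (7/16, -7/16), radius 1/80; y2: center (1/2, -9/16), radius 1/80; y3: center (1/2, 0), radius 1/6


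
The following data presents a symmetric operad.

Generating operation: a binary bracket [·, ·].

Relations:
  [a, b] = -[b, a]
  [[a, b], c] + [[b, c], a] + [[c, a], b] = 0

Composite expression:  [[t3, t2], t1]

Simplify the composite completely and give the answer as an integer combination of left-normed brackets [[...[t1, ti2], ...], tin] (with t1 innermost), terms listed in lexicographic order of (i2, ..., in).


[[t1, t2], t3] - [[t1, t3], t2]

Left-normed coefficients sit on the t1-initial expansion words.
Composite bracket: [[t3, t2], t1]
Expanding via [a, b] = ab - ba: 4 signed words (2^2 = 4).
The t1-initial words carry the normal form:
  word t1t2t3 has sign +1, contributing +[[t1, t2], t3]
  word t1t3t2 has sign -1, contributing -[[t1, t3], t2]


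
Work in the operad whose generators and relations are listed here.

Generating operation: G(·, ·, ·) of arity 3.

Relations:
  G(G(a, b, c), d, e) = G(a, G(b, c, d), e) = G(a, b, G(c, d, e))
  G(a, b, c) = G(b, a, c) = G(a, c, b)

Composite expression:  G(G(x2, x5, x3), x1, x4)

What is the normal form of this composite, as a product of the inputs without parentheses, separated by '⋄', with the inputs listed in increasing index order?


x1 ⋄ x2 ⋄ x3 ⋄ x4 ⋄ x5

Any arrangement under G is one operation, so sort the x-inputs.
G(x2, x5, x3) linearizes to x2 ⋄ x5 ⋄ x3
G(G(x2, x5, x3), x1, x4) linearizes to x2 ⋄ x5 ⋄ x3 ⋄ x1 ⋄ x4
reordering the factors by index: x1 ⋄ x2 ⋄ x3 ⋄ x4 ⋄ x5


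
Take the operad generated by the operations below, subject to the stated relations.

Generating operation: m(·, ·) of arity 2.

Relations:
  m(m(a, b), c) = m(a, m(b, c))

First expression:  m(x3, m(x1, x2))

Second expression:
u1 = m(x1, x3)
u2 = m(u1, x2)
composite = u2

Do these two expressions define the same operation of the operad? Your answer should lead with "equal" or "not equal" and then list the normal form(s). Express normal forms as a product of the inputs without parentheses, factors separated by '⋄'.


Reducing the first expression gives x3 ⋄ x1 ⋄ x2
Reducing the second expression gives x1 ⋄ x3 ⋄ x2
The normal forms differ: not equal.

not equal — first x3 ⋄ x1 ⋄ x2, second x1 ⋄ x3 ⋄ x2


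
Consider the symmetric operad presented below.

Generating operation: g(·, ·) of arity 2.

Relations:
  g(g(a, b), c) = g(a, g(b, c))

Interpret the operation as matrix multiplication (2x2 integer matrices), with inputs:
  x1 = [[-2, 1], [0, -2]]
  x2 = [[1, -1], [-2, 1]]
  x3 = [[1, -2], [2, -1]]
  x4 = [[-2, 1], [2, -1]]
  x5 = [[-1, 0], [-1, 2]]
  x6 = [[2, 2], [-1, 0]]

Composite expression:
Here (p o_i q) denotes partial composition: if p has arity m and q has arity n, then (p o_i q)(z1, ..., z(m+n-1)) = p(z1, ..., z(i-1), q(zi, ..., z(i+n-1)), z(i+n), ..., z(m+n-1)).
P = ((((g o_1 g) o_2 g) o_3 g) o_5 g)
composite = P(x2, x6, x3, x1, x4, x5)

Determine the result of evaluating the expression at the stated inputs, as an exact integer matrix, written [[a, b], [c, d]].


[[-37, -74], [67, 134]]

g(x3, x1) = [[-2, 5], [-4, 4]]
g(x6, g(x3, x1)) = [[-12, 18], [2, -5]]
g(x2, g(x6, g(x3, x1))) = [[-14, 23], [26, -41]]
g(x4, x5) = [[1, 2], [-1, -2]]
g(g(x2, g(x6, g(x3, x1))), g(x4, x5)) = [[-37, -74], [67, 134]]


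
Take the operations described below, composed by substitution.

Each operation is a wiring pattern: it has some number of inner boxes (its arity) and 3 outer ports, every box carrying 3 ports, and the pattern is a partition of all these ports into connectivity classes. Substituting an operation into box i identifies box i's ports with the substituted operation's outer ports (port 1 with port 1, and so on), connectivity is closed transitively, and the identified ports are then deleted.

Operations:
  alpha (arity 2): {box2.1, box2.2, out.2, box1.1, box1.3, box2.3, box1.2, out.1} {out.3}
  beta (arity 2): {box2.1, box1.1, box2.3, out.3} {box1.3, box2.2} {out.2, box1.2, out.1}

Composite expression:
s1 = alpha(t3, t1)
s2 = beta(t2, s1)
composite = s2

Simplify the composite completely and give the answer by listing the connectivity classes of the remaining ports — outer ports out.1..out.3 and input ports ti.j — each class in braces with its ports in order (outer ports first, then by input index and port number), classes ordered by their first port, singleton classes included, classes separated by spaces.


{out.1, out.2, t2.2} {out.3, t1.1, t1.2, t1.3, t2.1, t2.3, t3.1, t3.2, t3.3}

Treat the ports identified at beta as solder joints: merge, then drop.
through alpha, on inputs (t3, t1): {out.1, out.2, t1.1, t1.2, t1.3, t3.1, t3.2, t3.3} {out.3} (out.j = stage outer ports)
through beta, on inputs (t2, t3, t1): {out.1, out.2, t2.2} {out.3, t1.1, t1.2, t1.3, t2.1, t2.3, t3.1, t3.2, t3.3} (out.j = stage outer ports)


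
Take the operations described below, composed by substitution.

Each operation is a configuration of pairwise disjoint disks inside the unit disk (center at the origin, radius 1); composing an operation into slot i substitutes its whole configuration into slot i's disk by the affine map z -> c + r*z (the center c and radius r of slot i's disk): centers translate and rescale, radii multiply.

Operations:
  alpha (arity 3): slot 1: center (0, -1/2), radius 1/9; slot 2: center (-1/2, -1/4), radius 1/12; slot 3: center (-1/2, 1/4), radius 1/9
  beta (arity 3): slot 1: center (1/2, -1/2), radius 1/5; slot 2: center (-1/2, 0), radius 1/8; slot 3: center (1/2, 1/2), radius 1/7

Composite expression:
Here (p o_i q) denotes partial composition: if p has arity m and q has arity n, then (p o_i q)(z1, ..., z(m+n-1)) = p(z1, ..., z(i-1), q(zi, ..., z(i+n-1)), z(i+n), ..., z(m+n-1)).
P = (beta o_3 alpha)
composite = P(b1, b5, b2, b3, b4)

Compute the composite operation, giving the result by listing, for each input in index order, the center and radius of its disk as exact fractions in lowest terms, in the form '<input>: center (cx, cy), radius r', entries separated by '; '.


b1: center (1/2, -1/2), radius 1/5; b2: center (1/2, 3/7), radius 1/63; b3: center (3/7, 13/28), radius 1/84; b4: center (3/7, 15/28), radius 1/63; b5: center (-1/2, 0), radius 1/8

Nesting under beta composes maps z -> c + r*z down each b-path.
input b1: applying the 1 nested substitution gives center (1/2, -1/2), radius 1/5
input b5: applying the 1 nested substitution gives center (-1/2, 0), radius 1/8
input b2: applying the 2 nested substitutions gives center (1/2, 3/7), radius 1/63
input b3: applying the 2 nested substitutions gives center (3/7, 13/28), radius 1/84
input b4: applying the 2 nested substitutions gives center (3/7, 15/28), radius 1/63


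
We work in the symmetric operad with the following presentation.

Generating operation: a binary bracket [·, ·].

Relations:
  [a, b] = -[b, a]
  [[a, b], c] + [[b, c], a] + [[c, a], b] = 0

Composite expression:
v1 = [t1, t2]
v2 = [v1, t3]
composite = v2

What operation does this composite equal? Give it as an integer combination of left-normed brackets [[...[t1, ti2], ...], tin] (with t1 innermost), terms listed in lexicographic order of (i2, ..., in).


[[t1, t2], t3]

In the tensor algebra, words opening t1 carry the t1-anchored form.
Composite bracket: [[t1, t2], t3]
Each bracket splits as ab - ba, giving 4 signed words (2^2 = 4).
Words beginning with t1 determine it all:
  word t1t2t3 has sign +1, contributing +[[t1, t2], t3]


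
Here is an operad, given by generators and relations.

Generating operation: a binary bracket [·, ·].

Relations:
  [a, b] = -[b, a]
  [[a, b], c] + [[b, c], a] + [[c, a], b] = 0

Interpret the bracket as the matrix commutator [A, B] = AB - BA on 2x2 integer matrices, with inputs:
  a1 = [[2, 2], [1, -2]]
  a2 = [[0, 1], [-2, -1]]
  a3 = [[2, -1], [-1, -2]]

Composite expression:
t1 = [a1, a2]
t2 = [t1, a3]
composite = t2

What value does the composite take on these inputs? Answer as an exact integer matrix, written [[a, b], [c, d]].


[[7, 2], [26, -7]]

[a1, a2] = [[-5, 2], [9, 5]]
[[a1, a2], a3] = [[7, 2], [26, -7]]


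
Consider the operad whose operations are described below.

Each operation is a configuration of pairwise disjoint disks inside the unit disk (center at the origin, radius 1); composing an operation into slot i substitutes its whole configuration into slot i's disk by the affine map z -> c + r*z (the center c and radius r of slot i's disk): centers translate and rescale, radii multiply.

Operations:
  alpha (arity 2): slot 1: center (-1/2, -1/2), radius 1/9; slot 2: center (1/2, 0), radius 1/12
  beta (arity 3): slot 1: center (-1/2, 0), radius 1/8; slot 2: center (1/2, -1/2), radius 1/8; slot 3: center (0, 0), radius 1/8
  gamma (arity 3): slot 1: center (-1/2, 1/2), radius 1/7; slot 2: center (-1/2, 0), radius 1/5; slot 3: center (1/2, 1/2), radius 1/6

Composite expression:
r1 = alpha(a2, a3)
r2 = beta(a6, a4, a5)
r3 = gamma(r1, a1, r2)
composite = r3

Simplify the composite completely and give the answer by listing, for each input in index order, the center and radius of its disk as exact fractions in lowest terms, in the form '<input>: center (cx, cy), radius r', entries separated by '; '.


a1: center (-1/2, 0), radius 1/5; a2: center (-4/7, 3/7), radius 1/63; a3: center (-3/7, 1/2), radius 1/84; a4: center (7/12, 5/12), radius 1/48; a5: center (1/2, 1/2), radius 1/48; a6: center (5/12, 1/2), radius 1/48

Affine substitution under gamma: radii multiply and a-centers shift.
for a2, the 2-step affine chain lands on center (-4/7, 3/7), radius 1/63
for a3, the 2-step affine chain lands on center (-3/7, 1/2), radius 1/84
for a1, the 1-step affine chain lands on center (-1/2, 0), radius 1/5
for a6, the 2-step affine chain lands on center (5/12, 1/2), radius 1/48
for a4, the 2-step affine chain lands on center (7/12, 5/12), radius 1/48
for a5, the 2-step affine chain lands on center (1/2, 1/2), radius 1/48


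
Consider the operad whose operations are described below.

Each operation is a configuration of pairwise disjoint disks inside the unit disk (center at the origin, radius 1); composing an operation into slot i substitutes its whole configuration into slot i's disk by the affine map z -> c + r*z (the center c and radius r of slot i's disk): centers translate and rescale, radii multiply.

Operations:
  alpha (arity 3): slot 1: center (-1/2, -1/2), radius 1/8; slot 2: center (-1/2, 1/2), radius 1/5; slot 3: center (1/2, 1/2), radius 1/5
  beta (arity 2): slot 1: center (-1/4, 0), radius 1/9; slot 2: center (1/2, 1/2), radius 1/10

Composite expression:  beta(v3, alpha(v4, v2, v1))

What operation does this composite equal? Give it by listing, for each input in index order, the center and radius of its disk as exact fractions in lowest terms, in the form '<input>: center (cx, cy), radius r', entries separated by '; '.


v1: center (11/20, 11/20), radius 1/50; v2: center (9/20, 11/20), radius 1/50; v3: center (-1/4, 0), radius 1/9; v4: center (9/20, 9/20), radius 1/80


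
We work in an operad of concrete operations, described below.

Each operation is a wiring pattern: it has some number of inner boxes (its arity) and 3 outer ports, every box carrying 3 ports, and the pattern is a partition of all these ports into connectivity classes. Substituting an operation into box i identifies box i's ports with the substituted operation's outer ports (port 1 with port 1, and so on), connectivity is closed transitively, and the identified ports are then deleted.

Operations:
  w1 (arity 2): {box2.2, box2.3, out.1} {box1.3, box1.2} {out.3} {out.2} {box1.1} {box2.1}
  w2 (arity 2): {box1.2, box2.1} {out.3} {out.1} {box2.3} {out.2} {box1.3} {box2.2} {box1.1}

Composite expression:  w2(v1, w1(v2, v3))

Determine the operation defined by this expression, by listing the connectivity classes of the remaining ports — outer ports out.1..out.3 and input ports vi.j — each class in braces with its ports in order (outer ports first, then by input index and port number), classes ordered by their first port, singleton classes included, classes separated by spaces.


{out.1} {out.2} {out.3} {v1.1} {v1.2, v3.2, v3.3} {v1.3} {v2.1} {v2.2, v2.3} {v3.1}

Substituting into w2 glues patterns; closure does the rest.
the subtree at w1 composes to {out.1, v3.2, v3.3} {out.2} {out.3} {v2.1} {v2.2, v2.3} {v3.1} on (v2, v3); out.j = own outer ports
the subtree at w2 composes to {out.1} {out.2} {out.3} {v1.1} {v1.2, v3.2, v3.3} {v1.3} {v2.1} {v2.2, v2.3} {v3.1} on (v1, v2, v3); out.j = own outer ports


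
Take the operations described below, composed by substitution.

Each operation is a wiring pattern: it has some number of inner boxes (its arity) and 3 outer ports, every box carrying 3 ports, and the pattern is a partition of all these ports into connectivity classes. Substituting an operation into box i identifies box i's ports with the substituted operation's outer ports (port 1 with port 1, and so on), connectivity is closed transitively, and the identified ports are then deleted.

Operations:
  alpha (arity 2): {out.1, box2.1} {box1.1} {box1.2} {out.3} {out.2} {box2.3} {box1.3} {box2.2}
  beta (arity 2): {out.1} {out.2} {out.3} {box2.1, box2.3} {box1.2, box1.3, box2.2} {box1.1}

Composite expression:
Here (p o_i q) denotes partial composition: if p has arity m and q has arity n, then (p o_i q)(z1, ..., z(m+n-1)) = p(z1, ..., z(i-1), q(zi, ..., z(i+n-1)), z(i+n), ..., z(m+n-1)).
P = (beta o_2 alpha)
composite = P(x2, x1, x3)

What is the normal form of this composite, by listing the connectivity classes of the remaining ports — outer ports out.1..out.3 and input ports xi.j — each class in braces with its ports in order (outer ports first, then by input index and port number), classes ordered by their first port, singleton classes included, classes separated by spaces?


{out.1} {out.2} {out.3} {x1.1} {x1.2} {x1.3} {x2.1} {x2.2, x2.3} {x3.1} {x3.2} {x3.3}

Reachability decides: close wires over beta-identified ports.
through alpha, on inputs (x1, x3): {out.1, x3.1} {out.2} {out.3} {x1.1} {x1.2} {x1.3} {x3.2} {x3.3} (out.j = stage outer ports)
through beta, on inputs (x2, x1, x3): {out.1} {out.2} {out.3} {x1.1} {x1.2} {x1.3} {x2.1} {x2.2, x2.3} {x3.1} {x3.2} {x3.3} (out.j = stage outer ports)


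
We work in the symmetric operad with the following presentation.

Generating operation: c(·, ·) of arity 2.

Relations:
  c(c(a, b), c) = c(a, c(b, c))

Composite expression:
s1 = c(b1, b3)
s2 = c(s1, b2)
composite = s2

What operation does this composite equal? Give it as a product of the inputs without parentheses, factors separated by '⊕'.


Key point: c is associative — brackets drop, the b-order remains.
c(b1, b3) collapses to b1 ⊕ b3
c(c(b1, b3), b2) collapses to b1 ⊕ b3 ⊕ b2

b1 ⊕ b3 ⊕ b2


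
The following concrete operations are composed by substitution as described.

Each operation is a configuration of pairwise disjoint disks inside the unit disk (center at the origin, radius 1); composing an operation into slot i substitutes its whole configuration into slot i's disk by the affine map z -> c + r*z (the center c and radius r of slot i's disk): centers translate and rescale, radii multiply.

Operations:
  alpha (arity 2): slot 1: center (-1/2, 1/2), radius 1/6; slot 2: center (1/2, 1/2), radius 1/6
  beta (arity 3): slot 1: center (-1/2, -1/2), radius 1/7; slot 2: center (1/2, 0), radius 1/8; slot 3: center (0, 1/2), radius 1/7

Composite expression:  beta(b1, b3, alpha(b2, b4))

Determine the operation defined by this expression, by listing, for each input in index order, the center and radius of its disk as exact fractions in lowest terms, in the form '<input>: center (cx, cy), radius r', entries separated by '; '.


b1: center (-1/2, -1/2), radius 1/7; b2: center (-1/14, 4/7), radius 1/42; b3: center (1/2, 0), radius 1/8; b4: center (1/14, 4/7), radius 1/42

Follow each b-input down from beta: c' goes to c + r*c', radius to r*r'.
input b1: applying the 1 nested substitution gives center (-1/2, -1/2), radius 1/7
input b3: applying the 1 nested substitution gives center (1/2, 0), radius 1/8
input b2: applying the 2 nested substitutions gives center (-1/14, 4/7), radius 1/42
input b4: applying the 2 nested substitutions gives center (1/14, 4/7), radius 1/42


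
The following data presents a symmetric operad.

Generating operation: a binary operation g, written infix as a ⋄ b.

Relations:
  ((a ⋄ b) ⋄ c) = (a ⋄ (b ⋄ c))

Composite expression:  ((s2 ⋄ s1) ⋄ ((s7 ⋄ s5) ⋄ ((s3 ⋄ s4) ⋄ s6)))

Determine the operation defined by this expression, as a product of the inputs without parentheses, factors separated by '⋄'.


s2 ⋄ s1 ⋄ s7 ⋄ s5 ⋄ s3 ⋄ s4 ⋄ s6

All parenthesizations of g agree; list the s-inputs left to right.
(s2 ⋄ s1) collapses to s2 ⋄ s1
(s7 ⋄ s5) collapses to s7 ⋄ s5
(s3 ⋄ s4) collapses to s3 ⋄ s4
((s3 ⋄ s4) ⋄ s6) collapses to s3 ⋄ s4 ⋄ s6
((s7 ⋄ s5) ⋄ ((s3 ⋄ s4) ⋄ s6)) collapses to s7 ⋄ s5 ⋄ s3 ⋄ s4 ⋄ s6
((s2 ⋄ s1) ⋄ ((s7 ⋄ s5) ⋄ ((s3 ⋄ s4) ⋄ s6))) collapses to s2 ⋄ s1 ⋄ s7 ⋄ s5 ⋄ s3 ⋄ s4 ⋄ s6


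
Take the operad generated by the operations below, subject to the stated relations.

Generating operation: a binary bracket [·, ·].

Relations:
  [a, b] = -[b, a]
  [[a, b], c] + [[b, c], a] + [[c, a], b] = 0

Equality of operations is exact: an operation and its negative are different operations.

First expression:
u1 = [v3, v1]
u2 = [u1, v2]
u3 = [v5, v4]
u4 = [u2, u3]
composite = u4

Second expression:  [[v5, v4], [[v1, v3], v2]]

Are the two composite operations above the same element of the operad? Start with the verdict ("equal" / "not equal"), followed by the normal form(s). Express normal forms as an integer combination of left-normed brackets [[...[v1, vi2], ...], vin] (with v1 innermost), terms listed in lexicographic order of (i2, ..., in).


Normal form of the first expression: [[[[v1, v3], v2], v4], v5] - [[[[v1, v3], v2], v5], v4]
Normal form of the second expression: [[[[v1, v3], v2], v4], v5] - [[[[v1, v3], v2], v5], v4]
The forms coincide; equal.

equal; the common form is [[[[v1, v3], v2], v4], v5] - [[[[v1, v3], v2], v5], v4]


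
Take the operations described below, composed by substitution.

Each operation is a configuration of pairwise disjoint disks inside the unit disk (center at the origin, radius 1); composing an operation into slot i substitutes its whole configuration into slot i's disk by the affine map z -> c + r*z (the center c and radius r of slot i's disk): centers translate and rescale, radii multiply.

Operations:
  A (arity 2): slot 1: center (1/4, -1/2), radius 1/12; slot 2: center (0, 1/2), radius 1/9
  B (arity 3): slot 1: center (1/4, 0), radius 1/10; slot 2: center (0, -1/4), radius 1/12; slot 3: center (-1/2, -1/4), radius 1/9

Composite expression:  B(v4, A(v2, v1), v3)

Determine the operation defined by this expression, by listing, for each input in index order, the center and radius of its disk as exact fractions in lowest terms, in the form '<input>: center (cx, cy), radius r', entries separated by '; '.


v1: center (0, -5/24), radius 1/108; v2: center (1/48, -7/24), radius 1/144; v3: center (-1/2, -1/4), radius 1/9; v4: center (1/4, 0), radius 1/10

Only the slot chain above each v matters under B; compose those maps.
input v4: composing its 1 substitution step yields center (1/4, 0), radius 1/10
input v2: composing its 2 substitution steps yields center (1/48, -7/24), radius 1/144
input v1: composing its 2 substitution steps yields center (0, -5/24), radius 1/108
input v3: composing its 1 substitution step yields center (-1/2, -1/4), radius 1/9


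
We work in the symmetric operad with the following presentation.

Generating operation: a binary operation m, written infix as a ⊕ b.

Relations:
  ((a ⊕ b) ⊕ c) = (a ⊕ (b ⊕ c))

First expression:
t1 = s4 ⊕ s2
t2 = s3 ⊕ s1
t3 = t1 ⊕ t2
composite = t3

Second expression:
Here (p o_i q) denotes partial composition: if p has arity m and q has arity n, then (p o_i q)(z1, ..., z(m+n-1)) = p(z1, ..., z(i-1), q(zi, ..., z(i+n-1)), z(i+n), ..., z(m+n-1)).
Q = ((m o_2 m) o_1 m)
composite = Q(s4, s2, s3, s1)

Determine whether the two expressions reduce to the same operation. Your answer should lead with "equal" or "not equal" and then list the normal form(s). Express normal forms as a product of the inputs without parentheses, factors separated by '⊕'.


The first expression, normalized: s4 ⊕ s2 ⊕ s3 ⊕ s1
The second expression, normalized: s4 ⊕ s2 ⊕ s3 ⊕ s1
Both agree, so they are equal.

equal; both compose to s4 ⊕ s2 ⊕ s3 ⊕ s1


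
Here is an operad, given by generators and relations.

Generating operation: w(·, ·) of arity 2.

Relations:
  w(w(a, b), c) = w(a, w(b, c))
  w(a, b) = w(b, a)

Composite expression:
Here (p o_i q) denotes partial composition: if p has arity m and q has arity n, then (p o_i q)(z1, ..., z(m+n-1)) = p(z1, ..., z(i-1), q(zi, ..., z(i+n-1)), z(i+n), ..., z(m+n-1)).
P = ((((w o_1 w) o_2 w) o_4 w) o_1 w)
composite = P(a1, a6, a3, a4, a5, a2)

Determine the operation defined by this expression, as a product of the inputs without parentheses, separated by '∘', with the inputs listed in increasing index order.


Key point: w commutes, so take the a-inputs in any fixed order.
w(a1, a6) unparenthesizes to a1 ∘ a6
w(a3, a4) unparenthesizes to a3 ∘ a4
w(w(a1, a6), w(a3, a4)) unparenthesizes to a1 ∘ a6 ∘ a3 ∘ a4
w(a5, a2) unparenthesizes to a5 ∘ a2
w(w(w(a1, a6), w(a3, a4)), w(a5, a2)) unparenthesizes to a1 ∘ a6 ∘ a3 ∘ a4 ∘ a5 ∘ a2
commutativity sorts the factors: a1 ∘ a2 ∘ a3 ∘ a4 ∘ a5 ∘ a6

a1 ∘ a2 ∘ a3 ∘ a4 ∘ a5 ∘ a6


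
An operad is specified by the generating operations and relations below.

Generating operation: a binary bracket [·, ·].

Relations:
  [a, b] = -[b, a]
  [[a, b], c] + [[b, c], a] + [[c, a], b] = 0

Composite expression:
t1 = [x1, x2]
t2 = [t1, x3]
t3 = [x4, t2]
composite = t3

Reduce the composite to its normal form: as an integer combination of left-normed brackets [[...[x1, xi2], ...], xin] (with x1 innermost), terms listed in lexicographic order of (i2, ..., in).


-[[[x1, x2], x3], x4]

Expand each bracket as ab - ba; the x1-initial words give the coefficients.
Composite bracket: [x4, [[x1, x2], x3]]
The bracket unfolds into 8 signed words via [a, b] = ab - ba (2^3 = 8).
Words beginning with x1 determine it all:
  the word x1x2x3x4 carries sign -1 and contributes -[[[x1, x2], x3], x4]


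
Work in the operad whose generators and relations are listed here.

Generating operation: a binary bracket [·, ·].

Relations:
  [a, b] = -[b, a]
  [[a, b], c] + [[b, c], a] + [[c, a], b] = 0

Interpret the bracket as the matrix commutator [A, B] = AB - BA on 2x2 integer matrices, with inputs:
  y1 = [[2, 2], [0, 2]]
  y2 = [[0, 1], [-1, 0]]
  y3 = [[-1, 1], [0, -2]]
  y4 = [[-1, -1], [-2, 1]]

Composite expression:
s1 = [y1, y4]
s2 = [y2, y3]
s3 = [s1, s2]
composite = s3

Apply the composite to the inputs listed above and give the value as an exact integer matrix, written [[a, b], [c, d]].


[[-4, 0], [-8, 4]]

[y1, y4] = [[-4, 4], [0, 4]]
[y2, y3] = [[1, -1], [-1, -1]]
[[y1, y4], [y2, y3]] = [[-4, 0], [-8, 4]]


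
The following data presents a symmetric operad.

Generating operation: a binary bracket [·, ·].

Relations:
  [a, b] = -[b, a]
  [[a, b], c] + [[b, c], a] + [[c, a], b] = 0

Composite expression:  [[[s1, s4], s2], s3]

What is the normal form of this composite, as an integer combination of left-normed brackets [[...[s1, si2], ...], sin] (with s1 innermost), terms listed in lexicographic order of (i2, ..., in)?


Antisymmetry and Jacobi reduce to s1-anchored left-normed brackets.
Composite bracket: [[[s1, s4], s2], s3]
Full expansion: 8 signed words from ab - ba (2^3 = 8).
Keep just the words that open with s1:
  the word s1s4s2s3 carries sign +1 and contributes +[[[s1, s4], s2], s3]

[[[s1, s4], s2], s3]


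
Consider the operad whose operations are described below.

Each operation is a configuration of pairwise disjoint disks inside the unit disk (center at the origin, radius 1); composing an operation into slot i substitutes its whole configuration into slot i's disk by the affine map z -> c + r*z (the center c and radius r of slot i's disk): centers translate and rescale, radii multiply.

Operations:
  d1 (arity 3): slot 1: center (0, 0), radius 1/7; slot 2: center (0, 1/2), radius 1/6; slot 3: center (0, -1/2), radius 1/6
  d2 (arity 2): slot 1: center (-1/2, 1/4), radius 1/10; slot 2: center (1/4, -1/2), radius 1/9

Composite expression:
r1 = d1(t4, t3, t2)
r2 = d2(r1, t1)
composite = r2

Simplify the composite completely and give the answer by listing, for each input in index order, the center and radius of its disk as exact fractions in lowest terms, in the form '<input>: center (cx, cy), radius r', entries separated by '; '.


t1: center (1/4, -1/2), radius 1/9; t2: center (-1/2, 1/5), radius 1/60; t3: center (-1/2, 3/10), radius 1/60; t4: center (-1/2, 1/4), radius 1/70

Each t-disk chains the slot maps above it in d2; radii multiply.
input t4: composing its 2 substitution steps yields center (-1/2, 1/4), radius 1/70
input t3: composing its 2 substitution steps yields center (-1/2, 3/10), radius 1/60
input t2: composing its 2 substitution steps yields center (-1/2, 1/5), radius 1/60
input t1: composing its 1 substitution step yields center (1/4, -1/2), radius 1/9


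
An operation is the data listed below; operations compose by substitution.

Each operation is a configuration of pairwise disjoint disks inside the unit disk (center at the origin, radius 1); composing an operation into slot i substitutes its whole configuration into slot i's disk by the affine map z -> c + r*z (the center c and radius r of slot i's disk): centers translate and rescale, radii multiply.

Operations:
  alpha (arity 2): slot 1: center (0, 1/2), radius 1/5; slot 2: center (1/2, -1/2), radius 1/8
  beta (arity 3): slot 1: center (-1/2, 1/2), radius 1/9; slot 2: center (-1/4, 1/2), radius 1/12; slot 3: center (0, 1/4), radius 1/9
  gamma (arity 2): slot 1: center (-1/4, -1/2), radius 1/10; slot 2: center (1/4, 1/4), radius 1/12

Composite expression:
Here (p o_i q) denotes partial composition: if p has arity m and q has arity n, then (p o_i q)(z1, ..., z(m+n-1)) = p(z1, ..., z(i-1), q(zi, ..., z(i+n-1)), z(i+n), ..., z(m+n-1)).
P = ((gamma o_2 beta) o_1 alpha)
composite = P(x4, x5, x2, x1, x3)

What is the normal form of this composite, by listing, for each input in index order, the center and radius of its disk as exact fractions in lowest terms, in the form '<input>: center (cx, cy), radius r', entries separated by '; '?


Each x-disk chains the slot maps above it in gamma; radii multiply.
for x4, the 2-step affine chain lands on center (-1/4, -9/20), radius 1/50
for x5, the 2-step affine chain lands on center (-1/5, -11/20), radius 1/80
for x2, the 2-step affine chain lands on center (5/24, 7/24), radius 1/108
for x1, the 2-step affine chain lands on center (11/48, 7/24), radius 1/144
for x3, the 2-step affine chain lands on center (1/4, 13/48), radius 1/108

x1: center (11/48, 7/24), radius 1/144; x2: center (5/24, 7/24), radius 1/108; x3: center (1/4, 13/48), radius 1/108; x4: center (-1/4, -9/20), radius 1/50; x5: center (-1/5, -11/20), radius 1/80


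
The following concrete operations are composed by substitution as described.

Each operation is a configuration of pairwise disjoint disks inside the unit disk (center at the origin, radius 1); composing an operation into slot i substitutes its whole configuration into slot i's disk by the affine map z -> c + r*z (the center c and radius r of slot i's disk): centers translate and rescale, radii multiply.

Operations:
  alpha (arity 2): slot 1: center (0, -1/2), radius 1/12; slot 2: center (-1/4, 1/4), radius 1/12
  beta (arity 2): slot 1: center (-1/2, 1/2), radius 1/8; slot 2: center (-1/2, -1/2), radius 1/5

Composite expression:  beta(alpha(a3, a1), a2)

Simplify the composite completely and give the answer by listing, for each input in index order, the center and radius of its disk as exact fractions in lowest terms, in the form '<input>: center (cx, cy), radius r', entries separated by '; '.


a1: center (-17/32, 17/32), radius 1/96; a2: center (-1/2, -1/2), radius 1/5; a3: center (-1/2, 7/16), radius 1/96

Only the slot chain above each a matters under beta; compose those maps.
input a3: applying the 2 nested substitutions gives center (-1/2, 7/16), radius 1/96
input a1: applying the 2 nested substitutions gives center (-17/32, 17/32), radius 1/96
input a2: applying the 1 nested substitution gives center (-1/2, -1/2), radius 1/5
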